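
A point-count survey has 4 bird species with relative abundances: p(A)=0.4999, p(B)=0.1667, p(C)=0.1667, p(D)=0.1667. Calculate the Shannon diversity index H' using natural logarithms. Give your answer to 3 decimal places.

1.243

Each pᵢ ln pᵢ term (working shown to 5 dp, full precision carried): 0.4999×(-0.69335)=-0.34660, 0.1667×(-1.79156)=-0.29865, 0.1667×(-1.79156)=-0.29865, 0.1667×(-1.79156)=-0.29865.
Sum = -1.24256, so H' = 1.243.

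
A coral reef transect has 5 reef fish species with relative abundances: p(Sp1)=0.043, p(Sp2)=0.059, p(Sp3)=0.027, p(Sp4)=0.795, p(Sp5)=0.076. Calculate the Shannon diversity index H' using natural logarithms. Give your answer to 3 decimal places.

0.778

Each pᵢ ln pᵢ term (working shown to 5 dp, full precision carried): 0.043×(-3.14656)=-0.13530, 0.059×(-2.83022)=-0.16698, 0.027×(-3.61192)=-0.09752, 0.795×(-0.22941)=-0.18238, 0.076×(-2.57702)=-0.19585.
Sum = -0.77804, so H' = 0.778.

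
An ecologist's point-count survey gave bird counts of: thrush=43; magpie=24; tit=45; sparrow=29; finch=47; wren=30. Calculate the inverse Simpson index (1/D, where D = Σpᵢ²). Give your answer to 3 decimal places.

Total N = 43+24+45+29+47+30 = 218, so the proportions are 0.1972477, 0.1100917, 0.206422, 0.1330275, 0.2155963, 0.1376147 (working shown to 7 dp, full precision carried).
D = 0.1972477² + 0.1100917² + 0.206422² + 0.1330275² + 0.2155963² + 0.1376147² = 0.0389067 + 0.0121202 + 0.0426100 + 0.0176963 + 0.0464818 + 0.0189378 = 0.1767528.
So 1/D = 5.65762, i.e. 5.658 to 3 decimal places.

5.658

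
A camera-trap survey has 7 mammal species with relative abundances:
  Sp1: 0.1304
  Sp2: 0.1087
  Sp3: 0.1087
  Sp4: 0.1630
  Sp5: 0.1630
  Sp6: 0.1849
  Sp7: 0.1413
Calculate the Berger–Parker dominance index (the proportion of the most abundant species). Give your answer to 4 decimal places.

The largest proportion is 0.1849, i.e. d = 0.1849 to 4 decimal places.

0.1849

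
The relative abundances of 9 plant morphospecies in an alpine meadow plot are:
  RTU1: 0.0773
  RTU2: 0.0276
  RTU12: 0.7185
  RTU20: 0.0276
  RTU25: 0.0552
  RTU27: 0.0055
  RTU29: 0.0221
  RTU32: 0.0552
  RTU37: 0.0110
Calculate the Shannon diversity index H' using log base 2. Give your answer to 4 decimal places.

Each pᵢ log₂ pᵢ term (working shown to 6 dp, full precision carried): 0.0773×(-3.693388)=-0.285499, 0.0276×(-5.179188)=-0.142946, 0.7185×(-0.476940)=-0.342681, 0.0276×(-5.179188)=-0.142946, 0.0552×(-4.179188)=-0.230691, 0.0055×(-7.506353)=-0.041285, 0.0221×(-5.499810)=-0.121546, 0.0552×(-4.179188)=-0.230691, 0.011×(-6.506353)=-0.071570.
Sum = -1.609854, so H' = 1.6099.

1.6099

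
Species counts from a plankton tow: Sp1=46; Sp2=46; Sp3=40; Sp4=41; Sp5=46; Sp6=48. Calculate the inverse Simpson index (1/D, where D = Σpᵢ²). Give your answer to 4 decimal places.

Total N = 46+46+40+41+46+48 = 267, so the proportions are 0.17228464, 0.17228464, 0.14981273, 0.15355805, 0.17228464, 0.17977528 (working shown to 8 dp, full precision carried).
D = 0.17228464² + 0.17228464² + 0.14981273² + 0.15355805² + 0.17228464² + 0.17977528² = 0.02968200 + 0.02968200 + 0.02244386 + 0.02358008 + 0.02968200 + 0.03231915 = 0.16738908.
So 1/D = 5.974105, i.e. 5.9741 to 4 decimal places.

5.9741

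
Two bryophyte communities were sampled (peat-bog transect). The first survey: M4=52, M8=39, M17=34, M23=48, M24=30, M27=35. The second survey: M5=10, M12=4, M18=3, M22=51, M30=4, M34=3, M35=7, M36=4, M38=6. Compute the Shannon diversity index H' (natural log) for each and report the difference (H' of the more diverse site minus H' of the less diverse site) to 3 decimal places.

The first survey: N=238, proportions 0.2184874, 0.1638655, 0.1428571, 0.2016807, 0.1260504, 0.1470588, giving H' = 1.7725623 (working shown to 7 dp, full precision carried).
The second survey: N=92, proportions 0.1086957, 0.0434783, 0.0326087, 0.5543478, 0.0434783, 0.0326087, 0.076087, 0.0434783, 0.0652174, giving H' = 1.5745267.
Difference = |1.7725623 − 1.5745267| = 0.1980356, i.e. 0.198 to 3 decimal places.

0.198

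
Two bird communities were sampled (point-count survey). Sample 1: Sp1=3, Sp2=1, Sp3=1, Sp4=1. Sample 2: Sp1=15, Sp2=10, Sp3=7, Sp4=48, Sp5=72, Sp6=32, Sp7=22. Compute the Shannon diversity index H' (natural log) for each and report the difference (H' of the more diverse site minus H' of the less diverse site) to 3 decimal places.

Sample 1: N=6, proportions 0.5, 0.166667, 0.166667, 0.166667, giving H' = 1.242453 (working shown to 6 dp, full precision carried).
Sample 2: N=206, proportions 0.072816, 0.048544, 0.033981, 0.23301, 0.349515, 0.15534, 0.106796, giving H' = 1.687526.
Difference = |1.242453 − 1.687526| = 0.445073, i.e. 0.445 to 3 decimal places.

0.445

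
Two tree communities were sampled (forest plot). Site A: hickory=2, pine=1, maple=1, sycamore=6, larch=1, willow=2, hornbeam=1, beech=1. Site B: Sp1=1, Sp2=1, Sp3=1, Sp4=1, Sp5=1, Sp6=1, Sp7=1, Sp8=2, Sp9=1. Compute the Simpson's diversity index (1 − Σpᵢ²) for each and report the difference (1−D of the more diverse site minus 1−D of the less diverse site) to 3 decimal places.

Site A: N=15, proportions 0.13333, 0.06667, 0.06667, 0.4, 0.06667, 0.13333, 0.06667, 0.06667, giving 1−D = 0.78222 (working shown to 5 dp, full precision carried).
Site B: N=10, proportions 0.1, 0.1, 0.1, 0.1, 0.1, 0.1, 0.1, 0.2, 0.1, giving 1−D = 0.88000.
Difference = |0.78222 − 0.88000| = 0.09778, i.e. 0.098 to 3 decimal places.

0.098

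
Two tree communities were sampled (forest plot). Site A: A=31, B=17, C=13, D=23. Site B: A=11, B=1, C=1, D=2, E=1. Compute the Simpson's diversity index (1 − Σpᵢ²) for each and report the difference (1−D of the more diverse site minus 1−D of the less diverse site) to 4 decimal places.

0.2239

Site A: N=84, proportions 0.369048, 0.202381, 0.154762, 0.27381, giving 1−D = 0.723923 (working shown to 6 dp, full precision carried).
Site B: N=16, proportions 0.6875, 0.0625, 0.0625, 0.125, 0.0625, giving 1−D = 0.500000.
Difference = |0.723923 − 0.500000| = 0.223923, i.e. 0.2239 to 4 decimal places.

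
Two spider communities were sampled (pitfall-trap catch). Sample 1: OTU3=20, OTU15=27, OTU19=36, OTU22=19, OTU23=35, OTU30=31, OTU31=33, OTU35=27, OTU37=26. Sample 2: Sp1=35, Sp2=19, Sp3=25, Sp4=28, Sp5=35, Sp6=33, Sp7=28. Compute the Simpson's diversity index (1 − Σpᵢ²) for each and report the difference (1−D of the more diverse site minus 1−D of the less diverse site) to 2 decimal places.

Sample 1: N=254, proportions 0.07874, 0.106299, 0.141732, 0.074803, 0.137795, 0.122047, 0.129921, 0.106299, 0.102362, giving 1−D = 0.884277 (working shown to 6 dp, full precision carried).
Sample 2: N=203, proportions 0.172414, 0.093596, 0.123153, 0.137931, 0.172414, 0.162562, 0.137931, giving 1−D = 0.852144.
Difference = |0.884277 − 0.852144| = 0.032133, i.e. 0.03 to 2 decimal places.

0.03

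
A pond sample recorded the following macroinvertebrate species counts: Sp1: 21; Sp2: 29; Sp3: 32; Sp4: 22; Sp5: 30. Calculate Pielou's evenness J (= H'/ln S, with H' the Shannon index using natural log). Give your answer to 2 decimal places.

0.99

Total N = 21+29+32+22+30 = 134, so the proportions are 0.1567, 0.2164, 0.2388, 0.1642, 0.2239 (working shown to 4 dp, full precision carried).
H' = −Σ pᵢ ln pᵢ = −((-0.2904) + (-0.3312) + (-0.3420) + (-0.2966) + (-0.3351)) = 1.5954.
With S = 5 species, ln S = 1.6094, so J = 1.5954/1.6094 = 0.9913, i.e. 0.99 to 2 decimal places.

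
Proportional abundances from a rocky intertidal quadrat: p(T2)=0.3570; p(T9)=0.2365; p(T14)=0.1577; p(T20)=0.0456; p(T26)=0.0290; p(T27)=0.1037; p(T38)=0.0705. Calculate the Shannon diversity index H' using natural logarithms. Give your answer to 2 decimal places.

Each pᵢ ln pᵢ term (working shown to 4 dp, full precision carried): 0.357×(-1.0300)=-0.3677, 0.2365×(-1.4418)=-0.3410, 0.1577×(-1.8471)=-0.2913, 0.0456×(-3.0878)=-0.1408, 0.029×(-3.5405)=-0.1027, 0.1037×(-2.2663)=-0.2350, 0.0705×(-2.6521)=-0.1870.
Sum = -1.6655, so H' = 1.67.

1.67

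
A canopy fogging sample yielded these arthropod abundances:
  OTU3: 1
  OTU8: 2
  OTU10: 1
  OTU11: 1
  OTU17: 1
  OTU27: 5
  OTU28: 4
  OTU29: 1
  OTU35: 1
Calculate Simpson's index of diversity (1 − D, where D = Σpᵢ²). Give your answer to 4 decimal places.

Total N = 1+2+1+1+1+5+4+1+1 = 17, so the proportions are 0.058824, 0.117647, 0.058824, 0.058824, 0.058824, 0.294118, 0.235294, 0.058824, 0.058824 (working shown to 6 dp, full precision carried).
D = 0.058824² + 0.117647² + 0.058824² + 0.058824² + 0.058824² + 0.294118² + 0.235294² + 0.058824² + 0.058824² = 0.003460 + 0.013841 + 0.003460 + 0.003460 + 0.003460 + 0.086505 + 0.055363 + 0.003460 + 0.003460 = 0.176471.
So 1 − D = 0.823529, i.e. 0.8235 to 4 decimal places.

0.8235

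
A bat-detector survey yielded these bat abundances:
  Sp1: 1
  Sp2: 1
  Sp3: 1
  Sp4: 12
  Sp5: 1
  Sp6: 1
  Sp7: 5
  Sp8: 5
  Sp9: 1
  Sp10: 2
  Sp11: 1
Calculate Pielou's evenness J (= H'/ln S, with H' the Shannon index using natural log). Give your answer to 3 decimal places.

0.796

Total N = 1+1+1+12+1+1+5+5+1+2+1 = 31, so the proportions are 0.03226, 0.03226, 0.03226, 0.3871, 0.03226, 0.03226, 0.16129, 0.16129, 0.03226, 0.06452, 0.03226 (working shown to 5 dp, full precision carried).
H' = −Σ pᵢ ln pᵢ = −((-0.11077) + (-0.11077) + (-0.11077) + (-0.36739) + (-0.11077) + (-0.11077) + (-0.29428) + (-0.29428) + (-0.11077) + (-0.17683) + (-0.11077)) = 1.90820.
With S = 11 species, ln S = 2.39790, so J = 1.90820/2.39790 = 0.79578, i.e. 0.796 to 3 decimal places.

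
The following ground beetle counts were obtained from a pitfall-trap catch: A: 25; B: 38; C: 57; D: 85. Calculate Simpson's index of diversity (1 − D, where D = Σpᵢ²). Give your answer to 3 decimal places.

0.702

Total N = 25+38+57+85 = 205, so the proportions are 0.12195, 0.18537, 0.27805, 0.41463 (working shown to 5 dp, full precision carried).
D = 0.12195² + 0.18537² + 0.27805² + 0.41463² = 0.01487 + 0.03436 + 0.07731 + 0.17192 = 0.29847.
So 1 − D = 0.70153, i.e. 0.702 to 3 decimal places.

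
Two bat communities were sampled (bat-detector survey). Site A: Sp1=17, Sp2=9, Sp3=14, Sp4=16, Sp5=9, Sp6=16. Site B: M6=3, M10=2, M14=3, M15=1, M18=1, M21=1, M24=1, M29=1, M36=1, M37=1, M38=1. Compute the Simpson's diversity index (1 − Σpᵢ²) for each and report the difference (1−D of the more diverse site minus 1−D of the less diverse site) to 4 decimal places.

Site A: N=81, proportions 0.209877, 0.111111, 0.17284, 0.197531, 0.111111, 0.197531, giving 1−D = 0.823350 (working shown to 6 dp, full precision carried).
Site B: N=16, proportions 0.1875, 0.125, 0.1875, 0.0625, 0.0625, 0.0625, 0.0625, 0.0625, 0.0625, 0.0625, 0.0625, giving 1−D = 0.882812.
Difference = |0.823350 − 0.882812| = 0.059462, i.e. 0.0595 to 4 decimal places.

0.0595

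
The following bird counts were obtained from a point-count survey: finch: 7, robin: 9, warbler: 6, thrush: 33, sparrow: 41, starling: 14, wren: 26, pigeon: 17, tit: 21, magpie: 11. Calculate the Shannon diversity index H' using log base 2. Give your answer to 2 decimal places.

Total N = 7+9+6+33+41+14+26+17+21+11 = 185, so the proportions are 0.0378, 0.0486, 0.0324, 0.1784, 0.2216, 0.0757, 0.1405, 0.0919, 0.1135, 0.0595 (working shown to 4 dp, full precision carried).
Each pᵢ log₂ pᵢ term: 0.0378×(-4.7240)=-0.1787, 0.0486×(-4.3615)=-0.2122, 0.0324×(-4.9464)=-0.1604, 0.1784×(-2.4870)=-0.4436, 0.2216×(-2.1738)=-0.4818, 0.0757×(-3.7240)=-0.2818, 0.1405×(-2.8309)=-0.3979, 0.0919×(-3.4439)=-0.3165, 0.1135×(-3.1391)=-0.3563, 0.0595×(-4.0719)=-0.2421.
Sum = -3.0713, so H' = 3.07.

3.07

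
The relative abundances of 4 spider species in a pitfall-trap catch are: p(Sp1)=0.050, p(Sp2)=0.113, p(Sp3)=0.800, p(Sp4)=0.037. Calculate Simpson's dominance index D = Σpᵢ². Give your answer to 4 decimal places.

D = 0.05² + 0.113² + 0.8² + 0.037² = 0.002500 + 0.012769 + 0.640000 + 0.001369 = 0.656638 (working shown to 6 dp, full precision carried).
To 4 decimal places, D = 0.6566.

0.6566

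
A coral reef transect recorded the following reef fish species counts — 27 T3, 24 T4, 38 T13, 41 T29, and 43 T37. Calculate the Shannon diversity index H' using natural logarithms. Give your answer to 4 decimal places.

1.5841

Total N = 27+24+38+41+43 = 173, so the proportions are 0.156069, 0.138728, 0.219653, 0.236994, 0.248555 (working shown to 6 dp, full precision carried).
Each pᵢ ln pᵢ term: 0.156069×(-1.857455)=-0.289892, 0.138728×(-1.975238)=-0.274021, 0.219653×(-1.515705)=-0.332930, 0.236994×(-1.439720)=-0.341205, 0.248555×(-1.392091)=-0.346011.
Sum = -1.584059, so H' = 1.5841.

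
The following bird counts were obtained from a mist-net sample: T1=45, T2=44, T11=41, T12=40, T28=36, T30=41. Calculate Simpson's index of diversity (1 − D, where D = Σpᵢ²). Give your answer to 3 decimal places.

Total N = 45+44+41+40+36+41 = 247, so the proportions are 0.18219, 0.17814, 0.16599, 0.16194, 0.14575, 0.16599 (working shown to 5 dp, full precision carried).
D = 0.18219² + 0.17814² + 0.16599² + 0.16194² + 0.14575² + 0.16599² = 0.03319 + 0.03173 + 0.02755 + 0.02623 + 0.02124 + 0.02755 = 0.16750.
So 1 − D = 0.83250, i.e. 0.833 to 3 decimal places.

0.833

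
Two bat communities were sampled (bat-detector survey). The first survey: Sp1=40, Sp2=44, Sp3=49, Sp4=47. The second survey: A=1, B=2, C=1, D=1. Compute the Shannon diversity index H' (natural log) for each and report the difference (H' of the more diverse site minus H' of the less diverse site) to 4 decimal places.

0.0512

The first survey: N=180, proportions 0.222222, 0.244444, 0.272222, 0.261111, giving H' = 1.383425 (working shown to 6 dp, full precision carried).
The second survey: N=5, proportions 0.2, 0.4, 0.2, 0.2, giving H' = 1.332179.
Difference = |1.383425 − 1.332179| = 0.051246, i.e. 0.0512 to 4 decimal places.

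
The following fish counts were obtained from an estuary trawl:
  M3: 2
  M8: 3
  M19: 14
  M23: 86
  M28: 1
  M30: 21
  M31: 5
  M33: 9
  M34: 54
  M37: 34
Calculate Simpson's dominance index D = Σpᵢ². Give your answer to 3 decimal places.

0.233

Total N = 2+3+14+86+1+21+5+9+54+34 = 229, so the proportions are 0.00873, 0.0131, 0.06114, 0.37555, 0.00437, 0.0917, 0.02183, 0.0393, 0.23581, 0.14847 (working shown to 5 dp, full precision carried).
D = 0.00873² + 0.0131² + 0.06114² + 0.37555² + 0.00437² + 0.0917² + 0.02183² + 0.0393² + 0.23581² + 0.14847² = 0.00008 + 0.00017 + 0.00374 + 0.14103 + 0.00002 + 0.00841 + 0.00048 + 0.00154 + 0.05561 + 0.02204 = 0.23312.
To 3 decimal places, D = 0.233.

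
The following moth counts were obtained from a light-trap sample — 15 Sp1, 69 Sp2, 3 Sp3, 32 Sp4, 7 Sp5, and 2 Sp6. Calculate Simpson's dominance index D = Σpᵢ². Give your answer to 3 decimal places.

Total N = 15+69+3+32+7+2 = 128, so the proportions are 0.11719, 0.53906, 0.02344, 0.25, 0.05469, 0.01562 (working shown to 5 dp, full precision carried).
D = 0.11719² + 0.53906² + 0.02344² + 0.25² + 0.05469² + 0.01562² = 0.01373 + 0.29059 + 0.00055 + 0.06250 + 0.00299 + 0.00024 = 0.37061.
To 3 decimal places, D = 0.371.

0.371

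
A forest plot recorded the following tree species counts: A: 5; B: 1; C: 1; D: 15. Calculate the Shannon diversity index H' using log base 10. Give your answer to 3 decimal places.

0.382

Total N = 5+1+1+15 = 22, so the proportions are 0.22727, 0.04545, 0.04545, 0.68182 (working shown to 5 dp, full precision carried).
Each pᵢ log₁₀ pᵢ term: 0.22727×(-0.64345)=-0.14624, 0.04545×(-1.34242)=-0.06102, 0.04545×(-1.34242)=-0.06102, 0.68182×(-0.16633)=-0.11341.
Sum = -0.38169, so H' = 0.382.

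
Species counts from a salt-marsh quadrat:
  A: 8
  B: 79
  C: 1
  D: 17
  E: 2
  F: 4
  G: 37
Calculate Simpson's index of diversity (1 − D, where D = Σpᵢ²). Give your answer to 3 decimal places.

Total N = 8+79+1+17+2+4+37 = 148, so the proportions are 0.05405, 0.53378, 0.00676, 0.11486, 0.01351, 0.02703, 0.25 (working shown to 5 dp, full precision carried).
D = 0.05405² + 0.53378² + 0.00676² + 0.11486² + 0.01351² + 0.02703² + 0.25² = 0.00292 + 0.28493 + 0.00005 + 0.01319 + 0.00018 + 0.00073 + 0.06250 = 0.36450.
So 1 − D = 0.63550, i.e. 0.636 to 3 decimal places.

0.636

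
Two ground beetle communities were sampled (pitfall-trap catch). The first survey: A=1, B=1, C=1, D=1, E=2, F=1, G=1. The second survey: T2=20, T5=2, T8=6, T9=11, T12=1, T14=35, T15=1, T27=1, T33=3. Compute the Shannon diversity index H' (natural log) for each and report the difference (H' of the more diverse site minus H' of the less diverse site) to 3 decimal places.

0.351

The first survey: N=8, proportions 0.125, 0.125, 0.125, 0.125, 0.25, 0.125, 0.125, giving H' = 1.906155 (working shown to 6 dp, full precision carried).
The second survey: N=80, proportions 0.25, 0.025, 0.075, 0.1375, 0.0125, 0.4375, 0.0125, 0.0125, 0.0375, giving H' = 1.555010.
Difference = |1.906155 − 1.555010| = 0.351145, i.e. 0.351 to 3 decimal places.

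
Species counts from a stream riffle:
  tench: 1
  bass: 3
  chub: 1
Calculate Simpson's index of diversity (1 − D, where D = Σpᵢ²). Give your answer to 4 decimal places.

Total N = 1+3+1 = 5, so the proportions are 0.2, 0.6, 0.2 (working shown to 6 dp, full precision carried).
D = 0.2² + 0.6² + 0.2² = 0.040000 + 0.360000 + 0.040000 = 0.440000.
So 1 − D = 0.560000, i.e. 0.5600 to 4 decimal places.

0.5600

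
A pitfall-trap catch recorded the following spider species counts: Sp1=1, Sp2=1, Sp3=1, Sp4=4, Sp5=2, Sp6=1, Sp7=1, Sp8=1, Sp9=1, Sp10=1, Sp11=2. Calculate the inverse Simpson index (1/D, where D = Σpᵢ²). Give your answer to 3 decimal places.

8.000

Total N = 1+1+1+4+2+1+1+1+1+1+2 = 16, so the proportions are 0.0625, 0.0625, 0.0625, 0.25, 0.125, 0.0625, 0.0625, 0.0625, 0.0625, 0.0625, 0.125 (working shown to 7 dp, full precision carried).
D = 0.0625² + 0.0625² + 0.0625² + 0.25² + 0.125² + 0.0625² + 0.0625² + 0.0625² + 0.0625² + 0.0625² + 0.125² = 0.0039062 + 0.0039062 + 0.0039062 + 0.0625000 + 0.0156250 + 0.0039062 + 0.0039062 + 0.0039062 + 0.0039062 + 0.0039062 + 0.0156250 = 0.1250000.
So 1/D = 8.00000, i.e. 8.000 to 3 decimal places.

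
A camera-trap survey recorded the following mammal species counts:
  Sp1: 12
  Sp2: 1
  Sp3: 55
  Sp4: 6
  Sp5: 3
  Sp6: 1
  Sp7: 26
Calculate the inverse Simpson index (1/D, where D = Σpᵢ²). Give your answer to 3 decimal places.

Total N = 12+1+55+6+3+1+26 = 104, so the proportions are 0.115385, 0.009615, 0.528846, 0.057692, 0.028846, 0.009615, 0.25 (working shown to 6 dp, full precision carried).
D = 0.115385² + 0.009615² + 0.528846² + 0.057692² + 0.028846² + 0.009615² + 0.25² = 0.013314 + 0.000092 + 0.279678 + 0.003328 + 0.000832 + 0.000092 + 0.062500 = 0.359837.
So 1/D = 2.77903, i.e. 2.779 to 3 decimal places.

2.779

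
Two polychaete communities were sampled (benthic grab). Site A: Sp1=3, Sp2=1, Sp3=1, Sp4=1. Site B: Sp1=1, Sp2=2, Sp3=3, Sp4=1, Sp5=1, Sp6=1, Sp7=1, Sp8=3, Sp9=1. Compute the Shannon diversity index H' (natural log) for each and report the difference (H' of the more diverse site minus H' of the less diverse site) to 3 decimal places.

Site A: N=6, proportions 0.5, 0.16667, 0.16667, 0.16667, giving H' = 1.24245 (working shown to 5 dp, full precision carried).
Site B: N=14, proportions 0.07143, 0.14286, 0.21429, 0.07143, 0.07143, 0.07143, 0.07143, 0.21429, 0.07143, giving H' = 2.06920.
Difference = |1.24245 − 2.06920| = 0.82675, i.e. 0.827 to 3 decimal places.

0.827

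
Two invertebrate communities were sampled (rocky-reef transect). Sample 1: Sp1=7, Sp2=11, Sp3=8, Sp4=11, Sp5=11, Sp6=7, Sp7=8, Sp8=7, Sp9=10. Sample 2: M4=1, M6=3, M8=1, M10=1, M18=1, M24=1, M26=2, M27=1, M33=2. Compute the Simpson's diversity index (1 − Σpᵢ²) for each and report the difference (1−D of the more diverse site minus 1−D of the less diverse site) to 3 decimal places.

0.021

Sample 1: N=80, proportions 0.0875, 0.1375, 0.1, 0.1375, 0.1375, 0.0875, 0.1, 0.0875, 0.125, giving 1−D = 0.88469 (working shown to 5 dp, full precision carried).
Sample 2: N=13, proportions 0.07692, 0.23077, 0.07692, 0.07692, 0.07692, 0.07692, 0.15385, 0.07692, 0.15385, giving 1−D = 0.86391.
Difference = |0.88469 − 0.86391| = 0.02078, i.e. 0.021 to 3 decimal places.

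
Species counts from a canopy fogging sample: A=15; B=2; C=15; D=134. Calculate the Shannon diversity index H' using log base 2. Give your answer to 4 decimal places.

Total N = 15+2+15+134 = 166, so the proportions are 0.090361, 0.012048, 0.090361, 0.807229 (working shown to 6 dp, full precision carried).
Each pᵢ log₂ pᵢ term: 0.090361×(-3.468149)=-0.313387, 0.012048×(-6.375039)=-0.076808, 0.090361×(-3.468149)=-0.313387, 0.807229×(-0.308950)=-0.249394.
Sum = -0.952975, so H' = 0.9530.

0.9530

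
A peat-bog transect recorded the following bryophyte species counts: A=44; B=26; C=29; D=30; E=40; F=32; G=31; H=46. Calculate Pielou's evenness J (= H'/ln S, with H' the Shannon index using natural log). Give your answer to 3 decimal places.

0.990

Total N = 44+26+29+30+40+32+31+46 = 278, so the proportions are 0.15827, 0.09353, 0.10432, 0.10791, 0.14388, 0.11511, 0.11151, 0.16547 (working shown to 5 dp, full precision carried).
H' = −Σ pᵢ ln pᵢ = −((-0.29177) + (-0.22161) + (-0.23579) + (-0.24026) + (-0.27896) + (-0.24885) + (-0.24461) + (-0.29767)) = 2.05952.
With S = 8 species, ln S = 2.07944, so J = 2.05952/2.07944 = 0.99042, i.e. 0.990 to 3 decimal places.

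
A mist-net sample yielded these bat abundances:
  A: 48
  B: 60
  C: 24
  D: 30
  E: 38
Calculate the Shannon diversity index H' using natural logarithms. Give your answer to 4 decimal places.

1.5582

Total N = 48+60+24+30+38 = 200, so the proportions are 0.24, 0.3, 0.12, 0.15, 0.19 (working shown to 6 dp, full precision carried).
Each pᵢ ln pᵢ term: 0.24×(-1.427116)=-0.342508, 0.3×(-1.203973)=-0.361192, 0.12×(-2.120264)=-0.254432, 0.15×(-1.897120)=-0.284568, 0.19×(-1.660731)=-0.315539.
Sum = -1.558238, so H' = 1.5582.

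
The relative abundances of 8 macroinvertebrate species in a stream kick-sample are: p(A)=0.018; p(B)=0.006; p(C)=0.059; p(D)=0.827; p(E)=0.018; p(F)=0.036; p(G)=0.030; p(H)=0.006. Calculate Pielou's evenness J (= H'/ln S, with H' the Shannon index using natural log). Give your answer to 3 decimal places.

H' = −Σ pᵢ ln pᵢ = −((-0.07231) + (-0.03070) + (-0.16698) + (-0.15709) + (-0.07231) + (-0.11967) + (-0.10520) + (-0.03070)) = 0.75496 (working shown to 5 dp, full precision carried).
With S = 8 species, ln S = 2.07944, so J = 0.75496/2.07944 = 0.36306, i.e. 0.363 to 3 decimal places.

0.363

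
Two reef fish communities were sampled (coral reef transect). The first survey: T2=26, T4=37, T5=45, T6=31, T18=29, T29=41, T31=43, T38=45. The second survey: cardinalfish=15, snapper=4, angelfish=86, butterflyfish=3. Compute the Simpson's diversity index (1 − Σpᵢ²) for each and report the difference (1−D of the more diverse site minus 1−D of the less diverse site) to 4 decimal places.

0.5260

The first survey: N=297, proportions 0.0875421, 0.1245791, 0.1515152, 0.1043771, 0.0976431, 0.1380471, 0.1447811, 0.1515152, giving 1−D = 0.8704554 (working shown to 7 dp, full precision carried).
The second survey: N=108, proportions 0.1388889, 0.037037, 0.7962963, 0.0277778, giving 1−D = 0.3444787.
Difference = |0.8704554 − 0.3444787| = 0.5259767, i.e. 0.5260 to 4 decimal places.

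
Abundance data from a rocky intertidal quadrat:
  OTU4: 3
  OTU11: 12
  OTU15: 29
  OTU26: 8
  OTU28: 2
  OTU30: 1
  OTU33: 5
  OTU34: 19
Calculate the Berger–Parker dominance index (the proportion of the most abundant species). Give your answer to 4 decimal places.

Total N = 3+12+29+8+2+1+5+19 = 79, so the proportions are 0.037975, 0.151899, 0.367089, 0.101266, 0.025316, 0.012658, 0.063291, 0.240506 (working shown to 6 dp, full precision carried).
The largest proportion is 0.367089, i.e. d = 0.3671 to 4 decimal places.

0.3671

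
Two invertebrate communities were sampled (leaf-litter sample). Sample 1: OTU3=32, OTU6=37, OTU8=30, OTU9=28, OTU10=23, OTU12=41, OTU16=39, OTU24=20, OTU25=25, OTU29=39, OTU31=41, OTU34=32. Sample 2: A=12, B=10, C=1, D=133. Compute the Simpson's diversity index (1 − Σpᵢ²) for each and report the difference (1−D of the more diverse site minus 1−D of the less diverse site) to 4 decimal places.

0.6497

Sample 1: N=387, proportions 0.082687, 0.095607, 0.077519, 0.072351, 0.059432, 0.105943, 0.100775, 0.05168, 0.064599, 0.100775, 0.105943, 0.082687, giving 1−D = 0.912806 (working shown to 6 dp, full precision carried).
Sample 2: N=156, proportions 0.076923, 0.064103, 0.00641, 0.852564, giving 1−D = 0.263067.
Difference = |0.912806 − 0.263067| = 0.649739, i.e. 0.6497 to 4 decimal places.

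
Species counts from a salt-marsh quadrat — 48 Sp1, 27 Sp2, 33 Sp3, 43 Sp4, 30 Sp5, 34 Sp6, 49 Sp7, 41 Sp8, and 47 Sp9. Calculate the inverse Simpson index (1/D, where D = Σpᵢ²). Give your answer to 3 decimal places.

8.654

Total N = 48+27+33+43+30+34+49+41+47 = 352, so the proportions are 0.1363636, 0.0767045, 0.09375, 0.1221591, 0.0852273, 0.0965909, 0.1392045, 0.1164773, 0.1335227 (working shown to 7 dp, full precision carried).
D = 0.1363636² + 0.0767045² + 0.09375² + 0.1221591² + 0.0852273² + 0.0965909² + 0.1392045² + 0.1164773² + 0.1335227² = 0.0185950 + 0.0058836 + 0.0087891 + 0.0149228 + 0.0072637 + 0.0093298 + 0.0193779 + 0.0135670 + 0.0178283 = 0.1155572.
So 1/D = 8.65372, i.e. 8.654 to 3 decimal places.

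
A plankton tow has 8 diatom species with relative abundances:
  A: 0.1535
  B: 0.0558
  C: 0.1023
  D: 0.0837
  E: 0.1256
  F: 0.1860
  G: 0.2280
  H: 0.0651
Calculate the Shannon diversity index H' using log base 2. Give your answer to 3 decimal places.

Each pᵢ log₂ pᵢ term (working shown to 5 dp, full precision carried): 0.1535×(-2.70369)=-0.41502, 0.0558×(-4.16359)=-0.23233, 0.1023×(-3.28912)=-0.33648, 0.0837×(-3.57863)=-0.29953, 0.1256×(-2.99309)=-0.37593, 0.186×(-2.42663)=-0.45135, 0.228×(-2.13289)=-0.48630, 0.0651×(-3.94120)=-0.25657.
Sum = -2.85351, so H' = 2.854.

2.854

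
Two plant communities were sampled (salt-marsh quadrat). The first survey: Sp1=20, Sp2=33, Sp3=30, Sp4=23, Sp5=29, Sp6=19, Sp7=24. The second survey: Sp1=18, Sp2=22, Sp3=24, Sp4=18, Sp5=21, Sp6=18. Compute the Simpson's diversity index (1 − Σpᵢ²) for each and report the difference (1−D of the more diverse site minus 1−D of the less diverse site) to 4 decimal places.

0.0207

The first survey: N=178, proportions 0.1123596, 0.1853933, 0.1685393, 0.1292135, 0.1629213, 0.1067416, 0.1348315, giving 1−D = 0.8517864 (working shown to 7 dp, full precision carried).
The second survey: N=121, proportions 0.1487603, 0.1818182, 0.1983471, 0.1487603, 0.1735537, 0.1487603, giving 1−D = 0.8310908.
Difference = |0.8517864 − 0.8310908| = 0.0206956, i.e. 0.0207 to 4 decimal places.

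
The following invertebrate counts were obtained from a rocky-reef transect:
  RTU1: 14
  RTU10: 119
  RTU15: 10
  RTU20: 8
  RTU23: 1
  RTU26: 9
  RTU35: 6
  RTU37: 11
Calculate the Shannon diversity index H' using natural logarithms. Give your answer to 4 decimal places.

1.2367

Total N = 14+119+10+8+1+9+6+11 = 178, so the proportions are 0.078652, 0.668539, 0.05618, 0.044944, 0.005618, 0.050562, 0.033708, 0.061798 (working shown to 6 dp, full precision carried).
Each pᵢ ln pᵢ term: 0.078652×(-2.542726)=-0.199990, 0.668539×(-0.402660)=-0.269194, 0.05618×(-2.879198)=-0.161753, 0.044944×(-3.102342)=-0.139431, 0.005618×(-5.181784)=-0.029111, 0.050562×(-2.984559)=-0.150905, 0.033708×(-3.390024)=-0.114270, 0.061798×(-2.783888)=-0.172038.
Sum = -1.236692, so H' = 1.2367.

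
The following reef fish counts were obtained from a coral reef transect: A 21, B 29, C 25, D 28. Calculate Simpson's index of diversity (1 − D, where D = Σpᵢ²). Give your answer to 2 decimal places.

Total N = 21+29+25+28 = 103, so the proportions are 0.2039, 0.2816, 0.2427, 0.2718 (working shown to 4 dp, full precision carried).
D = 0.2039² + 0.2816² + 0.2427² + 0.2718² = 0.0416 + 0.0793 + 0.0589 + 0.0739 = 0.2537.
So 1 − D = 0.7463, i.e. 0.75 to 2 decimal places.

0.75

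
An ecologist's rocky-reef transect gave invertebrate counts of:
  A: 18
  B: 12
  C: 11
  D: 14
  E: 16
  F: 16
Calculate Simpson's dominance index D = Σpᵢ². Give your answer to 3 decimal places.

0.171

Total N = 18+12+11+14+16+16 = 87, so the proportions are 0.2069, 0.13793, 0.12644, 0.16092, 0.18391, 0.18391 (working shown to 5 dp, full precision carried).
D = 0.2069² + 0.13793² + 0.12644² + 0.16092² + 0.18391² + 0.18391² = 0.04281 + 0.01902 + 0.01599 + 0.02590 + 0.03382 + 0.03382 = 0.17136.
To 3 decimal places, D = 0.171.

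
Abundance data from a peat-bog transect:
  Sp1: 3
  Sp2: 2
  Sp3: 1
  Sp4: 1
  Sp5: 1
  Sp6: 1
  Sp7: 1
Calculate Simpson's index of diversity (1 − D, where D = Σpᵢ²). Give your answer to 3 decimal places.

0.820

Total N = 3+2+1+1+1+1+1 = 10, so the proportions are 0.3, 0.2, 0.1, 0.1, 0.1, 0.1, 0.1 (working shown to 5 dp, full precision carried).
D = 0.3² + 0.2² + 0.1² + 0.1² + 0.1² + 0.1² + 0.1² = 0.09000 + 0.04000 + 0.01000 + 0.01000 + 0.01000 + 0.01000 + 0.01000 = 0.18000.
So 1 − D = 0.82000, i.e. 0.820 to 3 decimal places.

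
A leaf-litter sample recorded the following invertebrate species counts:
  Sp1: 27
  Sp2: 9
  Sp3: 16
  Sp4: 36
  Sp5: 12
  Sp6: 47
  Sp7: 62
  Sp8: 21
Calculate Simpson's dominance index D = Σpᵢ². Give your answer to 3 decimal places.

0.170

Total N = 27+9+16+36+12+47+62+21 = 230, so the proportions are 0.11739, 0.03913, 0.06957, 0.15652, 0.05217, 0.20435, 0.26957, 0.0913 (working shown to 5 dp, full precision carried).
D = 0.11739² + 0.03913² + 0.06957² + 0.15652² + 0.05217² + 0.20435² + 0.26957² + 0.0913² = 0.01378 + 0.00153 + 0.00484 + 0.02450 + 0.00272 + 0.04176 + 0.07267 + 0.00834 = 0.17013.
To 3 decimal places, D = 0.170.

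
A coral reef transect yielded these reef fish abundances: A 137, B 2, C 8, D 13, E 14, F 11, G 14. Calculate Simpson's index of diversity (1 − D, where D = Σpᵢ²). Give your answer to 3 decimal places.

0.507

Total N = 137+2+8+13+14+11+14 = 199, so the proportions are 0.68844, 0.01005, 0.0402, 0.06533, 0.07035, 0.05528, 0.07035 (working shown to 5 dp, full precision carried).
D = 0.68844² + 0.01005² + 0.0402² + 0.06533² + 0.07035² + 0.05528² + 0.07035² = 0.47395 + 0.00010 + 0.00162 + 0.00427 + 0.00495 + 0.00306 + 0.00495 = 0.49289.
So 1 − D = 0.50711, i.e. 0.507 to 3 decimal places.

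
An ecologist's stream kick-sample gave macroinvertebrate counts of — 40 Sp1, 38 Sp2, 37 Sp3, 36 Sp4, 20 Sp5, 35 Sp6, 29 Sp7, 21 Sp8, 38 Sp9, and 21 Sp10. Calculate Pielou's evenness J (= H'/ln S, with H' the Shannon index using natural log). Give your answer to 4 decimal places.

0.9866

Total N = 40+38+37+36+20+35+29+21+38+21 = 315, so the proportions are 0.126984, 0.120635, 0.11746, 0.114286, 0.063492, 0.111111, 0.092063, 0.066667, 0.120635, 0.066667 (working shown to 6 dp, full precision carried).
H' = −Σ pᵢ ln pᵢ = −((-0.262056) + (-0.255141) + (-0.251559) + (-0.247892) + (-0.175037) + (-0.244136) + (-0.219597) + (-0.180537) + (-0.255141) + (-0.180537)) = 2.271634.
With S = 10 species, ln S = 2.302585, so J = 2.271634/2.302585 = 0.986558, i.e. 0.9866 to 4 decimal places.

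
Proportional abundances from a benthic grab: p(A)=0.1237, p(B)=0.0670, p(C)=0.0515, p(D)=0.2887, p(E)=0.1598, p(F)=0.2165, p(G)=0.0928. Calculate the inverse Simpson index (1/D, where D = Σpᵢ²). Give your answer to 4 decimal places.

D = 0.1237² + 0.067² + 0.0515² + 0.2887² + 0.1598² + 0.2165² + 0.0928² = 0.01530169 + 0.00448900 + 0.00265225 + 0.08334769 + 0.02553604 + 0.04687225 + 0.00861184 = 0.18681076 (working shown to 8 dp, full precision carried).
So 1/D = 5.353011, i.e. 5.3530 to 4 decimal places.

5.3530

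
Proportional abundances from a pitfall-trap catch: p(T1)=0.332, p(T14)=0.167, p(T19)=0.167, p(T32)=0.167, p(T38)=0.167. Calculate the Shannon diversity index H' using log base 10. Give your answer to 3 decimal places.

Each pᵢ log₁₀ pᵢ term (working shown to 5 dp, full precision carried): 0.332×(-0.47886)=-0.15898, 0.167×(-0.77728)=-0.12981, 0.167×(-0.77728)=-0.12981, 0.167×(-0.77728)=-0.12981, 0.167×(-0.77728)=-0.12981.
Sum = -0.67821, so H' = 0.678.

0.678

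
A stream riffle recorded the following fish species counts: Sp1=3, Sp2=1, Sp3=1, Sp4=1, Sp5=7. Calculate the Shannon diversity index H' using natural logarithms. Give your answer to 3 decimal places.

1.264

Total N = 3+1+1+1+7 = 13, so the proportions are 0.23077, 0.07692, 0.07692, 0.07692, 0.53846 (working shown to 5 dp, full precision carried).
Each pᵢ ln pᵢ term: 0.23077×(-1.46634)=-0.33839, 0.07692×(-2.56495)=-0.19730, 0.07692×(-2.56495)=-0.19730, 0.07692×(-2.56495)=-0.19730, 0.53846×(-0.61904)=-0.33333.
Sum = -1.26363, so H' = 1.264.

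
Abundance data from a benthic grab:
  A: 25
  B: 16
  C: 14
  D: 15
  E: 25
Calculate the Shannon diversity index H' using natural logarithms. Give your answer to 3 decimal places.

1.576

Total N = 25+16+14+15+25 = 95, so the proportions are 0.26316, 0.16842, 0.14737, 0.15789, 0.26316 (working shown to 5 dp, full precision carried).
Each pᵢ ln pᵢ term: 0.26316×(-1.33500)=-0.35132, 0.16842×(-1.78129)=-0.30001, 0.14737×(-1.91482)=-0.28218, 0.15789×(-1.84583)=-0.29145, 0.26316×(-1.33500)=-0.35132.
Sum = -1.57627, so H' = 1.576.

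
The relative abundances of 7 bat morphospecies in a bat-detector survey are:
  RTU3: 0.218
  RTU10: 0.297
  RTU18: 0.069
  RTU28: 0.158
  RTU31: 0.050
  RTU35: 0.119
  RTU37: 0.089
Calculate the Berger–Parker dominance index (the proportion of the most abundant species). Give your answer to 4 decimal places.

0.2970

The largest proportion is 0.297, i.e. d = 0.2970 to 4 decimal places.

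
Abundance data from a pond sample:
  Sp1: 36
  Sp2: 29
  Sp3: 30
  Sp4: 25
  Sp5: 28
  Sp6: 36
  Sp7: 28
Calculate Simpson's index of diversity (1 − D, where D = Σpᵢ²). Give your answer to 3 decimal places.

0.855

Total N = 36+29+30+25+28+36+28 = 212, so the proportions are 0.16981, 0.13679, 0.14151, 0.11792, 0.13208, 0.16981, 0.13208 (working shown to 5 dp, full precision carried).
D = 0.16981² + 0.13679² + 0.14151² + 0.11792² + 0.13208² + 0.16981² + 0.13208² = 0.02884 + 0.01871 + 0.02002 + 0.01391 + 0.01744 + 0.02884 + 0.01744 = 0.14520.
So 1 − D = 0.85480, i.e. 0.855 to 3 decimal places.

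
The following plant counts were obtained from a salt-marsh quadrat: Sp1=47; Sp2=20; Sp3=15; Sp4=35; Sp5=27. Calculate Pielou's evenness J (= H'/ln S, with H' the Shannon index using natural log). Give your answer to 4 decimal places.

Total N = 47+20+15+35+27 = 144, so the proportions are 0.326389, 0.138889, 0.104167, 0.243056, 0.1875 (working shown to 6 dp, full precision carried).
H' = −Σ pᵢ ln pᵢ = −((-0.365446) + (-0.274178) + (-0.235600) + (-0.343794) + (-0.313871)) = 1.532889.
With S = 5 species, ln S = 1.609438, so J = 1.532889/1.609438 = 0.952437, i.e. 0.9524 to 4 decimal places.

0.9524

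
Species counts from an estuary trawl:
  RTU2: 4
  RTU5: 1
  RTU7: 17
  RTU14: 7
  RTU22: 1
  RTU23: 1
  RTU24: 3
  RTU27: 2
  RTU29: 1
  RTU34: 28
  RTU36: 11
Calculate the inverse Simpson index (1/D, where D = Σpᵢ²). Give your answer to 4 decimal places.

Total N = 4+1+17+7+1+1+3+2+1+28+11 = 76, so the proportions are 0.05263158, 0.01315789, 0.22368421, 0.09210526, 0.01315789, 0.01315789, 0.03947368, 0.02631579, 0.01315789, 0.36842105, 0.14473684 (working shown to 8 dp, full precision carried).
D = 0.05263158² + 0.01315789² + 0.22368421² + 0.09210526² + 0.01315789² + 0.01315789² + 0.03947368² + 0.02631579² + 0.01315789² + 0.36842105² + 0.14473684² = 0.00277008 + 0.00017313 + 0.05003463 + 0.00848338 + 0.00017313 + 0.00017313 + 0.00155817 + 0.00069252 + 0.00017313 + 0.13573407 + 0.02094875 = 0.22091413.
So 1/D = 4.526646, i.e. 4.5266 to 4 decimal places.

4.5266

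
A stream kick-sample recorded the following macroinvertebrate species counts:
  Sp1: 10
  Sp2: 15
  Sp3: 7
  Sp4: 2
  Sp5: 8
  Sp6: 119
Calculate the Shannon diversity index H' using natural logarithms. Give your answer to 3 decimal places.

0.957

Total N = 10+15+7+2+8+119 = 161, so the proportions are 0.06211, 0.09317, 0.04348, 0.01242, 0.04969, 0.73913 (working shown to 5 dp, full precision carried).
Each pᵢ ln pᵢ term: 0.06211×(-2.77882)=-0.17260, 0.09317×(-2.37335)=-0.22112, 0.04348×(-3.13549)=-0.13633, 0.01242×(-4.38826)=-0.05451, 0.04969×(-3.00196)=-0.14917, 0.73913×(-0.30228)=-0.22342.
Sum = -0.95715, so H' = 0.957.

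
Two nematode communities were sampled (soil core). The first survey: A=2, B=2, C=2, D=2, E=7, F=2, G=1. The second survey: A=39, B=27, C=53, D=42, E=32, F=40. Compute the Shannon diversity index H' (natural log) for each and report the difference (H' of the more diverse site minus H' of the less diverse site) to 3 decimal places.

The first survey: N=18, proportions 0.11111, 0.11111, 0.11111, 0.11111, 0.38889, 0.11111, 0.05556, giving H' = 1.74855 (working shown to 5 dp, full precision carried).
The second survey: N=233, proportions 0.16738, 0.11588, 0.22747, 0.18026, 0.13734, 0.17167, giving H' = 1.76978.
Difference = |1.74855 − 1.76978| = 0.02123, i.e. 0.021 to 3 decimal places.

0.021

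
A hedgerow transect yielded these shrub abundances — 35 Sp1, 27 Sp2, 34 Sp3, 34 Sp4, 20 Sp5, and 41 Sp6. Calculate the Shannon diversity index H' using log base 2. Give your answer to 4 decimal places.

2.5515

Total N = 35+27+34+34+20+41 = 191, so the proportions are 0.183246, 0.141361, 0.17801, 0.17801, 0.104712, 0.21466 (working shown to 6 dp, full precision carried).
Each pᵢ log₂ pᵢ term: 0.183246×(-2.448146)=-0.448613, 0.141361×(-2.822541)=-0.398998, 0.17801×(-2.489966)=-0.443240, 0.17801×(-2.489966)=-0.443240, 0.104712×(-3.255501)=-0.340890, 0.21466×(-2.219877)=-0.476518.
Sum = -2.551499, so H' = 2.5515.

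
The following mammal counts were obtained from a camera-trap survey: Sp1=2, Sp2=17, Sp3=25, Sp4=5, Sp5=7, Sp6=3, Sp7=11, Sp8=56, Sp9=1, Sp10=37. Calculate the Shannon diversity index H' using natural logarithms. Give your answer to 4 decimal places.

Total N = 2+17+25+5+7+3+11+56+1+37 = 164, so the proportions are 0.012195, 0.103659, 0.152439, 0.030488, 0.042683, 0.018293, 0.067073, 0.341463, 0.006098, 0.22561 (working shown to 6 dp, full precision carried).
Each pᵢ ln pᵢ term: 0.012195×(-4.406719)=-0.053740, 0.103659×(-2.266653)=-0.234958, 0.152439×(-1.880991)=-0.286736, 0.030488×(-3.490429)=-0.106416, 0.042683×(-3.153956)=-0.134620, 0.018293×(-4.001254)=-0.073194, 0.067073×(-2.701971)=-0.181230, 0.341463×(-1.074515)=-0.366907, 0.006098×(-5.099866)=-0.031097, 0.22561×(-1.488949)=-0.335921.
Sum = -1.804819, so H' = 1.8048.

1.8048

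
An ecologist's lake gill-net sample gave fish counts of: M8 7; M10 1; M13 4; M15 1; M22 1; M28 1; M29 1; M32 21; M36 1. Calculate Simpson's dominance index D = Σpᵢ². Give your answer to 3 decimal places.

Total N = 7+1+4+1+1+1+1+21+1 = 38, so the proportions are 0.18421, 0.02632, 0.10526, 0.02632, 0.02632, 0.02632, 0.02632, 0.55263, 0.02632 (working shown to 5 dp, full precision carried).
D = 0.18421² + 0.02632² + 0.10526² + 0.02632² + 0.02632² + 0.02632² + 0.02632² + 0.55263² + 0.02632² = 0.03393 + 0.00069 + 0.01108 + 0.00069 + 0.00069 + 0.00069 + 0.00069 + 0.30540 + 0.00069 = 0.35457.
To 3 decimal places, D = 0.355.

0.355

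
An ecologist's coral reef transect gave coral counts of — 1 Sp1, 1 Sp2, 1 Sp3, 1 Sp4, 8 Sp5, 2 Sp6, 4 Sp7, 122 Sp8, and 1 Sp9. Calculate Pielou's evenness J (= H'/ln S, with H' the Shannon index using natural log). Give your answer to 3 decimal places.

Total N = 1+1+1+1+8+2+4+122+1 = 141, so the proportions are 0.00709, 0.00709, 0.00709, 0.00709, 0.05674, 0.01418, 0.02837, 0.86525, 0.00709 (working shown to 5 dp, full precision carried).
H' = −Σ pᵢ ln pᵢ = −((-0.03510) + (-0.03510) + (-0.03510) + (-0.03510) + (-0.16280) + (-0.06036) + (-0.10106) + (-0.12524) + (-0.03510)) = 0.62495.
With S = 9 species, ln S = 2.19722, so J = 0.62495/2.19722 = 0.28443, i.e. 0.284 to 3 decimal places.

0.284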